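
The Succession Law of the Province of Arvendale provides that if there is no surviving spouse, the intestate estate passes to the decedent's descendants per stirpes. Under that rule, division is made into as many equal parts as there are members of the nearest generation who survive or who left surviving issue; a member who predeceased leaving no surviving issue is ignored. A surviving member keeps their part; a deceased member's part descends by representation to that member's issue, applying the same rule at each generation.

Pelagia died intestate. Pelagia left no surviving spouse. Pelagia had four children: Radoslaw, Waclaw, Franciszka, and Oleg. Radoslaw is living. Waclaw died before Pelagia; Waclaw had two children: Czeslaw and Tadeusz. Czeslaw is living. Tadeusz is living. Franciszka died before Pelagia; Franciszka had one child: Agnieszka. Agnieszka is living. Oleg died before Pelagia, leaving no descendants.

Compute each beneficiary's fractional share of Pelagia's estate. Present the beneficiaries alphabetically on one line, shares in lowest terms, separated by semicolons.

There is no surviving spouse, so the entire estate passes to Pelagia's descendants per stirpes.
Oleg left no surviving issue, so that branch lapses and is disregarded.
The estate is divided into 3 equal shares of 1/3 among Radoslaw, Waclaw, Franciszka.
Radoslaw is living and takes 1/3.
Waclaw predeceased; the 1/3 allotted to Waclaw's branch passes to Waclaw's issue by representation.
The 1/3 is divided into 2 equal shares of 1/6 among Czeslaw, Tadeusz.
Czeslaw is living and takes 1/6.
Tadeusz is living and takes 1/6.
Franciszka predeceased; the 1/3 allotted to Franciszka's branch passes to Franciszka's issue by representation.
Agnieszka is the sole taker at this level and receives the full 1/3.

Agnieszka 1/3; Czeslaw 1/6; Radoslaw 1/3; Tadeusz 1/6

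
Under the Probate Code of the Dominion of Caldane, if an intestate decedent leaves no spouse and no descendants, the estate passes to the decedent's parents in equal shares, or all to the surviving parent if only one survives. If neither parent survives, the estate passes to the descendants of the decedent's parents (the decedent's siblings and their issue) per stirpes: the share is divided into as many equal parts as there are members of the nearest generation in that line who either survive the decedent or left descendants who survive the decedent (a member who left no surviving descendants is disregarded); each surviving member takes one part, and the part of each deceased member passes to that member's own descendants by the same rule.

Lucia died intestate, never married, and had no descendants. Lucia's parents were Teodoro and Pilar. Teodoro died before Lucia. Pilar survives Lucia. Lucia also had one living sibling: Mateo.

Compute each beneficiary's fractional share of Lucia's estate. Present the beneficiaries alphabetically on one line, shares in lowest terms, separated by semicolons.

Pilar 1

Only one parent, Pilar, survives, so Pilar takes the entire estate. The siblings take nothing because a surviving parent has priority.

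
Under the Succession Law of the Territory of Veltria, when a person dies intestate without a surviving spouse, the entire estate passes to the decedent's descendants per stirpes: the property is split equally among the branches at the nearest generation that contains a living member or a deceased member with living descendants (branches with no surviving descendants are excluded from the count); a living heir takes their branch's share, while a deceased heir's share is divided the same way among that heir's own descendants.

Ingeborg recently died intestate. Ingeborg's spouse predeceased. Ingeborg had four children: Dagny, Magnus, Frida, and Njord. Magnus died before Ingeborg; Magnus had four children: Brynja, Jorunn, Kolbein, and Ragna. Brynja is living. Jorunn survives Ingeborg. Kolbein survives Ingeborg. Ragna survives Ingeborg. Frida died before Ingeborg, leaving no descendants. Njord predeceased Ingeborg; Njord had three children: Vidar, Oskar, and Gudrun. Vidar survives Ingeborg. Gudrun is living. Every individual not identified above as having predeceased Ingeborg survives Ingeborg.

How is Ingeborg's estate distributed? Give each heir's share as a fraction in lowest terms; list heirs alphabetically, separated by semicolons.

There is no surviving spouse, so the entire estate passes to Ingeborg's descendants per stirpes.
Frida left no surviving issue, so that branch lapses and is disregarded.
The estate is divided into 3 equal shares of 1/3 among Dagny, Magnus, Njord.
Dagny is living and takes 1/3.
Magnus predeceased; the 1/3 allotted to Magnus's branch passes to Magnus's issue by representation.
The 1/3 is divided into 4 equal shares of 1/12 among Brynja, Jorunn, Kolbein, Ragna.
Brynja is living and takes 1/12.
Jorunn is living and takes 1/12.
Kolbein is living and takes 1/12.
Ragna is living and takes 1/12.
Njord predeceased; the 1/3 allotted to Njord's branch passes to Njord's issue by representation.
The 1/3 is divided into 3 equal shares of 1/9 among Vidar, Oskar, Gudrun.
Vidar is living and takes 1/9.
Oskar is living and takes 1/9.
Gudrun is living and takes 1/9.

Brynja 1/12; Dagny 1/3; Gudrun 1/9; Jorunn 1/12; Kolbein 1/12; Oskar 1/9; Ragna 1/12; Vidar 1/9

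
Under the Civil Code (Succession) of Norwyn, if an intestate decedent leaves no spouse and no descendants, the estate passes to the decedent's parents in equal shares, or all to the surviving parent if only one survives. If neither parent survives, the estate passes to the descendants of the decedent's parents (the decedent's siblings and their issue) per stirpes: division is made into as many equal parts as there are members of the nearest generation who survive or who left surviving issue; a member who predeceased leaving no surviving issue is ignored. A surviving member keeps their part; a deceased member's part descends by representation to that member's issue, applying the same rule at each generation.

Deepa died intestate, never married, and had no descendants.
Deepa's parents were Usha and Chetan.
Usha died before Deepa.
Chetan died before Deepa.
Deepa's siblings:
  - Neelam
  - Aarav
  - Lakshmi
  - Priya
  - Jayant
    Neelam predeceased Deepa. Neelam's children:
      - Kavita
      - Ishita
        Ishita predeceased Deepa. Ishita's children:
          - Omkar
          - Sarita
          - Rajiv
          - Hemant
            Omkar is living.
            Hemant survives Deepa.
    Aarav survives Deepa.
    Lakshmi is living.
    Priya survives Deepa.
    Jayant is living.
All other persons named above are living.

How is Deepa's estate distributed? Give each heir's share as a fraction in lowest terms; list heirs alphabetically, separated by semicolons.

Aarav 1/5; Hemant 1/40; Jayant 1/5; Kavita 1/10; Lakshmi 1/5; Omkar 1/40; Priya 1/5; Rajiv 1/40; Sarita 1/40

Neither parent survives and there are no descendants, so the estate passes to Deepa's siblings and their issue per stirpes.
The estate is divided into 5 equal shares of 1/5 among Neelam, Aarav, Lakshmi, Priya, Jayant.
Neelam predeceased; the 1/5 allotted to Neelam's branch passes to Neelam's issue by representation.
The 1/5 is divided into 2 equal shares of 1/10 among Kavita, Ishita.
Kavita is living and takes 1/10.
Ishita predeceased; the 1/10 allotted to Ishita's branch passes to Ishita's issue by representation.
The 1/10 is divided into 4 equal shares of 1/40 among Omkar, Sarita, Rajiv, Hemant.
Omkar is living and takes 1/40.
Sarita is living and takes 1/40.
Rajiv is living and takes 1/40.
Hemant is living and takes 1/40.
Aarav is living and takes 1/5.
Lakshmi is living and takes 1/5.
Priya is living and takes 1/5.
Jayant is living and takes 1/5.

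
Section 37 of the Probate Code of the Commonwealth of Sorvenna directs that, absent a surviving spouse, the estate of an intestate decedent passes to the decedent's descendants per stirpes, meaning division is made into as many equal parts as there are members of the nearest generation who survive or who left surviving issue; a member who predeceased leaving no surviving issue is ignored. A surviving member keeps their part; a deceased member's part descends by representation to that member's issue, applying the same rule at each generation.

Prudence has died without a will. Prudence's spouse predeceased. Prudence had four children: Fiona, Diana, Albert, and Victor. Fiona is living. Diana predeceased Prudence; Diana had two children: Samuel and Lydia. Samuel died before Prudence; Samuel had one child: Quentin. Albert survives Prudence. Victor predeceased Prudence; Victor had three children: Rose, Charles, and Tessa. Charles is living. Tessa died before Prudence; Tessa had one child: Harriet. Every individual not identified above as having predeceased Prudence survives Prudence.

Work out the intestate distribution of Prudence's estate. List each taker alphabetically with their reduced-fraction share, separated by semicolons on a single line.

Albert 1/4; Charles 1/12; Fiona 1/4; Harriet 1/12; Lydia 1/8; Quentin 1/8; Rose 1/12

There is no surviving spouse, so the entire estate passes to Prudence's descendants per stirpes.
The estate is divided into 4 equal shares of 1/4 among Fiona, Diana, Albert, Victor.
Fiona is living and takes 1/4.
Diana predeceased; the 1/4 allotted to Diana's branch passes to Diana's issue by representation.
The 1/4 is divided into 2 equal shares of 1/8 among Samuel, Lydia.
Samuel predeceased; the 1/8 allotted to Samuel's branch passes to Samuel's issue by representation.
Quentin is the sole taker at this level and receives the full 1/8.
Lydia is living and takes 1/8.
Albert is living and takes 1/4.
Victor predeceased; the 1/4 allotted to Victor's branch passes to Victor's issue by representation.
The 1/4 is divided into 3 equal shares of 1/12 among Rose, Charles, Tessa.
Rose is living and takes 1/12.
Charles is living and takes 1/12.
Tessa predeceased; the 1/12 allotted to Tessa's branch passes to Tessa's issue by representation.
Harriet is the sole taker at this level and receives the full 1/12.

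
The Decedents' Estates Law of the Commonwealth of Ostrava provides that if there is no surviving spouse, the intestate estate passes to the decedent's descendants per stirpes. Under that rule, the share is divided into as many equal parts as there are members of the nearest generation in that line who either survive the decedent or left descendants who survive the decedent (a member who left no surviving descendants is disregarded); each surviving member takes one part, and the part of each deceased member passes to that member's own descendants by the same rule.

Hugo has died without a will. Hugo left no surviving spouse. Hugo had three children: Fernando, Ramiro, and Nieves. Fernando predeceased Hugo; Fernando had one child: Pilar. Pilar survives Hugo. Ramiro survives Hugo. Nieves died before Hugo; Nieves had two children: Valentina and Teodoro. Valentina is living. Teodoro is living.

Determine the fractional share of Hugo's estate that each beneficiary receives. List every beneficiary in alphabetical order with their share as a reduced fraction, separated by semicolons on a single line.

There is no surviving spouse, so the entire estate passes to Hugo's descendants per stirpes.
The estate is divided into 3 equal shares of 1/3 among Fernando, Ramiro, Nieves.
Fernando predeceased; the 1/3 allotted to Fernando's branch passes to Fernando's issue by representation.
Pilar is the sole taker at this level and receives the full 1/3.
Ramiro is living and takes 1/3.
Nieves predeceased; the 1/3 allotted to Nieves's branch passes to Nieves's issue by representation.
The 1/3 is divided into 2 equal shares of 1/6 among Valentina, Teodoro.
Valentina is living and takes 1/6.
Teodoro is living and takes 1/6.

Pilar 1/3; Ramiro 1/3; Teodoro 1/6; Valentina 1/6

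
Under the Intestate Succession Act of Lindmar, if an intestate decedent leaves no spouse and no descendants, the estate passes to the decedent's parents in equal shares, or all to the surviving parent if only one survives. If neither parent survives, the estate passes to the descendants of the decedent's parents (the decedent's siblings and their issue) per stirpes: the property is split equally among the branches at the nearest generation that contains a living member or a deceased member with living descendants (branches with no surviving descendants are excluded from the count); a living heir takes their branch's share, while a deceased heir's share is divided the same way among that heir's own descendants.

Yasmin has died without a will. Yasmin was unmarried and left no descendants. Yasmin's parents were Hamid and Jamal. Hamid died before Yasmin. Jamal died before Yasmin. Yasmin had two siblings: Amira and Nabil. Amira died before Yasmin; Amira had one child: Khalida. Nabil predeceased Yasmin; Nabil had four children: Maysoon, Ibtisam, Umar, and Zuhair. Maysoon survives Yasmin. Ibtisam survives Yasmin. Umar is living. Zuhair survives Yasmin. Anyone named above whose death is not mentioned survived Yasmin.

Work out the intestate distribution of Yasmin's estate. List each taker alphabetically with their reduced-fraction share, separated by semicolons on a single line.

Ibtisam 1/8; Khalida 1/2; Maysoon 1/8; Umar 1/8; Zuhair 1/8

Neither parent survives and there are no descendants, so the estate passes to Yasmin's siblings and their issue per stirpes.
The estate is divided into 2 equal shares of 1/2 among Amira, Nabil.
Amira predeceased; the 1/2 allotted to Amira's branch passes to Amira's issue by representation.
Khalida is the sole taker at this level and receives the full 1/2.
Nabil predeceased; the 1/2 allotted to Nabil's branch passes to Nabil's issue by representation.
The 1/2 is divided into 4 equal shares of 1/8 among Maysoon, Ibtisam, Umar, Zuhair.
Maysoon is living and takes 1/8.
Ibtisam is living and takes 1/8.
Umar is living and takes 1/8.
Zuhair is living and takes 1/8.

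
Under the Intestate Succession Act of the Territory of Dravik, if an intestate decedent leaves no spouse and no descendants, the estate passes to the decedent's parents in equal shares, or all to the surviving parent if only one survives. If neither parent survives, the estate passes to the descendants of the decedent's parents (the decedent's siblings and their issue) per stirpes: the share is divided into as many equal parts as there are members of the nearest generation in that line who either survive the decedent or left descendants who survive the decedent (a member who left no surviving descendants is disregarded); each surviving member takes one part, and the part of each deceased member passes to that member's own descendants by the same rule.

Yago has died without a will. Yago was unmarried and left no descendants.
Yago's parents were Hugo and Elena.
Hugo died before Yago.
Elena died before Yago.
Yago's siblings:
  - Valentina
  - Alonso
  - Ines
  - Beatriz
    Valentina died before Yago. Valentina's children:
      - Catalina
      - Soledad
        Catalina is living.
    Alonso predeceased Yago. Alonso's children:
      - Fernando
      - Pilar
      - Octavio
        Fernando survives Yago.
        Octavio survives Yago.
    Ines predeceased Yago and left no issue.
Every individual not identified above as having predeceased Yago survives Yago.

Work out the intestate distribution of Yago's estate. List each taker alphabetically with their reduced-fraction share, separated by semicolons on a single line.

Neither parent survives and there are no descendants, so the estate passes to Yago's siblings and their issue per stirpes.
Ines left no surviving issue, so that branch lapses and is disregarded.
The estate is divided into 3 equal shares of 1/3 among Valentina, Alonso, Beatriz.
Valentina predeceased; the 1/3 allotted to Valentina's branch passes to Valentina's issue by representation.
The 1/3 is divided into 2 equal shares of 1/6 among Catalina, Soledad.
Catalina is living and takes 1/6.
Soledad is living and takes 1/6.
Alonso predeceased; the 1/3 allotted to Alonso's branch passes to Alonso's issue by representation.
The 1/3 is divided into 3 equal shares of 1/9 among Fernando, Pilar, Octavio.
Fernando is living and takes 1/9.
Pilar is living and takes 1/9.
Octavio is living and takes 1/9.
Beatriz is living and takes 1/3.

Beatriz 1/3; Catalina 1/6; Fernando 1/9; Octavio 1/9; Pilar 1/9; Soledad 1/6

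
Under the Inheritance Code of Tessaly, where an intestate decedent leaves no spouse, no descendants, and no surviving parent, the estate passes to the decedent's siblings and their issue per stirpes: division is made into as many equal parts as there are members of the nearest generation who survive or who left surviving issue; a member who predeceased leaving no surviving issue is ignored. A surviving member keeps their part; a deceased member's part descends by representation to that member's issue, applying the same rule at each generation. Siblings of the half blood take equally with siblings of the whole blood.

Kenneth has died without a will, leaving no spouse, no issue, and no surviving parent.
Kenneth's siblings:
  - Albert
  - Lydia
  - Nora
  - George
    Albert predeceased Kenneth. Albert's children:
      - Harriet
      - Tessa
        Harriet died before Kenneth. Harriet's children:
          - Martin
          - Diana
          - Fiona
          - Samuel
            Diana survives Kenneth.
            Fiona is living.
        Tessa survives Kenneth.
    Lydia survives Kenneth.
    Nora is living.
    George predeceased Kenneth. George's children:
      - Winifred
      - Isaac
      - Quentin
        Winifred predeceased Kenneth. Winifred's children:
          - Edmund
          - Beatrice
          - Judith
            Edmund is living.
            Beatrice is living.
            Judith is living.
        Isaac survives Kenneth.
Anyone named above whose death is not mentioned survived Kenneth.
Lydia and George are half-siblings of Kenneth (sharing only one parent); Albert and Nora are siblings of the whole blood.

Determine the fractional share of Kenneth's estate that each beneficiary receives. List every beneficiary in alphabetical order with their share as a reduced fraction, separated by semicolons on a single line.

Beatrice 1/36; Diana 1/32; Edmund 1/36; Fiona 1/32; Isaac 1/12; Judith 1/36; Lydia 1/4; Martin 1/32; Nora 1/4; Quentin 1/12; Samuel 1/32; Tessa 1/8

No spouse, descendants, or parent survives, so the estate passes to Kenneth's siblings per stirpes.
Half-blood and whole-blood siblings take equally under the stated rule.
The estate is divided into 4 equal shares of 1/4 among Albert, Lydia, Nora, George.
Albert predeceased; the 1/4 allotted to Albert's branch passes to Albert's issue by representation.
The 1/4 is divided into 2 equal shares of 1/8 among Harriet, Tessa.
Harriet predeceased; the 1/8 allotted to Harriet's branch passes to Harriet's issue by representation.
The 1/8 is divided into 4 equal shares of 1/32 among Martin, Diana, Fiona, Samuel.
Martin is living and takes 1/32.
Diana is living and takes 1/32.
Fiona is living and takes 1/32.
Samuel is living and takes 1/32.
Tessa is living and takes 1/8.
Lydia is living and takes 1/4.
Nora is living and takes 1/4.
George predeceased; the 1/4 allotted to George's branch passes to George's issue by representation.
The 1/4 is divided into 3 equal shares of 1/12 among Winifred, Isaac, Quentin.
Winifred predeceased; the 1/12 allotted to Winifred's branch passes to Winifred's issue by representation.
The 1/12 is divided into 3 equal shares of 1/36 among Edmund, Beatrice, Judith.
Edmund is living and takes 1/36.
Beatrice is living and takes 1/36.
Judith is living and takes 1/36.
Isaac is living and takes 1/12.
Quentin is living and takes 1/12.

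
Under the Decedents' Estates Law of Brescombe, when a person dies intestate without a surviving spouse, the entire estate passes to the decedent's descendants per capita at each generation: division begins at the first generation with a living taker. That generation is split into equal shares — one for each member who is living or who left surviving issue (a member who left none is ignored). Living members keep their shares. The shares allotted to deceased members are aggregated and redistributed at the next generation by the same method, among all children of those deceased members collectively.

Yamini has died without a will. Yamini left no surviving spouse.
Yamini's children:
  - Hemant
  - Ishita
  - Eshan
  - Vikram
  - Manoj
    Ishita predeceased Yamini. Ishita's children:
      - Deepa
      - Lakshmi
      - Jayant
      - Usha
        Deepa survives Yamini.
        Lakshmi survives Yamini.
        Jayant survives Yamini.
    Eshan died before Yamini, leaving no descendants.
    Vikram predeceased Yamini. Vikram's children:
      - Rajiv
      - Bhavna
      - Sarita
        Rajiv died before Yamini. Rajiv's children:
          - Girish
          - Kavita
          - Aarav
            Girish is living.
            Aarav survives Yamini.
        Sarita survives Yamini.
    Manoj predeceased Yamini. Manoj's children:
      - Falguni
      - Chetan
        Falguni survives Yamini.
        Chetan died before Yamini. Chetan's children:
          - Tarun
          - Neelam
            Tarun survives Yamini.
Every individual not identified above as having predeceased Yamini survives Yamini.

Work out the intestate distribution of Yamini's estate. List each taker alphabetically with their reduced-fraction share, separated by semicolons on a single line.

There is no surviving spouse, so the entire estate passes to Yamini's descendants per capita at each generation.
At generation 1 (Hemant, Ishita, Vikram, Manoj) there are 4 shares of (1)/4 = 1/4 each.
Living: Hemant — each takes 1/4.
Deceased: Ishita, Vikram, and Manoj. Their combined 3/4 is pooled and carried to generation 2.
At generation 2 (Deepa, Lakshmi, Jayant, Usha, Rajiv, Bhavna, Sarita, Falguni, Chetan) there are 9 shares of (3/4)/9 = 1/12 each.
Living: Deepa, Lakshmi, Jayant, Usha, Bhavna, Sarita, and Falguni — each takes 1/12.
Deceased: Rajiv and Chetan. Their combined 1/6 is pooled and carried to generation 3.
At generation 3 (Girish, Kavita, Aarav, Tarun, Neelam) there are 5 shares of (1/6)/5 = 1/30 each.
Living: Girish, Kavita, Aarav, Tarun, and Neelam — each takes 1/30.

Aarav 1/30; Bhavna 1/12; Deepa 1/12; Falguni 1/12; Girish 1/30; Hemant 1/4; Jayant 1/12; Kavita 1/30; Lakshmi 1/12; Neelam 1/30; Sarita 1/12; Tarun 1/30; Usha 1/12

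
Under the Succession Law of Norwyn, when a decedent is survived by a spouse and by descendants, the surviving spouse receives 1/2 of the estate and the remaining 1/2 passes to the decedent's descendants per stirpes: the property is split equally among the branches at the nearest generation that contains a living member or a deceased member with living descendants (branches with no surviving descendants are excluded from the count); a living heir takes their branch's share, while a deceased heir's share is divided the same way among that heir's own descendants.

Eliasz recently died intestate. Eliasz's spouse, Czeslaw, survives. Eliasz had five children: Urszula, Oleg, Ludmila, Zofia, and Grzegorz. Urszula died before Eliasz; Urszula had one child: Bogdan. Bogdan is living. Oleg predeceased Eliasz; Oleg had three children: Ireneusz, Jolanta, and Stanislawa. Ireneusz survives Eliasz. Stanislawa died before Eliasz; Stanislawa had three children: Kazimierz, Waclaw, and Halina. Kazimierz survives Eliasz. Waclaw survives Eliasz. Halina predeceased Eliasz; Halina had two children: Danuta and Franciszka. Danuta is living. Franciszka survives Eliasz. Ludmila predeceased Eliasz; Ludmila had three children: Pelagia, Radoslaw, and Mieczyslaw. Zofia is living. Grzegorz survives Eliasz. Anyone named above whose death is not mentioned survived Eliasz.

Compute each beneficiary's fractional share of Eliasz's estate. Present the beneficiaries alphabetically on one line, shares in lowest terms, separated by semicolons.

Czeslaw, as surviving spouse, takes 1/2.
The remaining 1/2 passes to Eliasz's descendants per stirpes.
The 1/2 is divided into 5 equal shares of 1/10 among Urszula, Oleg, Ludmila, Zofia, Grzegorz.
Urszula predeceased; the 1/10 allotted to Urszula's branch passes to Urszula's issue by representation.
Bogdan is the sole taker at this level and receives the full 1/10.
Oleg predeceased; the 1/10 allotted to Oleg's branch passes to Oleg's issue by representation.
The 1/10 is divided into 3 equal shares of 1/30 among Ireneusz, Jolanta, Stanislawa.
Ireneusz is living and takes 1/30.
Jolanta is living and takes 1/30.
Stanislawa predeceased; the 1/30 allotted to Stanislawa's branch passes to Stanislawa's issue by representation.
The 1/30 is divided into 3 equal shares of 1/90 among Kazimierz, Waclaw, Halina.
Kazimierz is living and takes 1/90.
Waclaw is living and takes 1/90.
Halina predeceased; the 1/90 allotted to Halina's branch passes to Halina's issue by representation.
The 1/90 is divided into 2 equal shares of 1/180 among Danuta, Franciszka.
Danuta is living and takes 1/180.
Franciszka is living and takes 1/180.
Ludmila predeceased; the 1/10 allotted to Ludmila's branch passes to Ludmila's issue by representation.
The 1/10 is divided into 3 equal shares of 1/30 among Pelagia, Radoslaw, Mieczyslaw.
Pelagia is living and takes 1/30.
Radoslaw is living and takes 1/30.
Mieczyslaw is living and takes 1/30.
Zofia is living and takes 1/10.
Grzegorz is living and takes 1/10.

Bogdan 1/10; Czeslaw 1/2; Danuta 1/180; Franciszka 1/180; Grzegorz 1/10; Ireneusz 1/30; Jolanta 1/30; Kazimierz 1/90; Mieczyslaw 1/30; Pelagia 1/30; Radoslaw 1/30; Waclaw 1/90; Zofia 1/10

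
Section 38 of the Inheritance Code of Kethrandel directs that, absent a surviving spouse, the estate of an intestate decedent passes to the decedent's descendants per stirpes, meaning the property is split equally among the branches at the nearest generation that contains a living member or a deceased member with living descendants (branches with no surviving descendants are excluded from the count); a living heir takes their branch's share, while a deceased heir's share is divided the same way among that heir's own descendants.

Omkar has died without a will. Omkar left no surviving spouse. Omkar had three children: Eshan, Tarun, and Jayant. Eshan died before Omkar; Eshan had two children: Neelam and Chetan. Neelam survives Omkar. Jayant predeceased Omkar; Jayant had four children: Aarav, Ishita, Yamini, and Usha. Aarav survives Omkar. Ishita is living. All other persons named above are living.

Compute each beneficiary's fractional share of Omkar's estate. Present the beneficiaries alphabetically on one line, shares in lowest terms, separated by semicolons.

Aarav 1/12; Chetan 1/6; Ishita 1/12; Neelam 1/6; Tarun 1/3; Usha 1/12; Yamini 1/12

There is no surviving spouse, so the entire estate passes to Omkar's descendants per stirpes.
The estate is divided into 3 equal shares of 1/3 among Eshan, Tarun, Jayant.
Eshan predeceased; the 1/3 allotted to Eshan's branch passes to Eshan's issue by representation.
The 1/3 is divided into 2 equal shares of 1/6 among Neelam, Chetan.
Neelam is living and takes 1/6.
Chetan is living and takes 1/6.
Tarun is living and takes 1/3.
Jayant predeceased; the 1/3 allotted to Jayant's branch passes to Jayant's issue by representation.
The 1/3 is divided into 4 equal shares of 1/12 among Aarav, Ishita, Yamini, Usha.
Aarav is living and takes 1/12.
Ishita is living and takes 1/12.
Yamini is living and takes 1/12.
Usha is living and takes 1/12.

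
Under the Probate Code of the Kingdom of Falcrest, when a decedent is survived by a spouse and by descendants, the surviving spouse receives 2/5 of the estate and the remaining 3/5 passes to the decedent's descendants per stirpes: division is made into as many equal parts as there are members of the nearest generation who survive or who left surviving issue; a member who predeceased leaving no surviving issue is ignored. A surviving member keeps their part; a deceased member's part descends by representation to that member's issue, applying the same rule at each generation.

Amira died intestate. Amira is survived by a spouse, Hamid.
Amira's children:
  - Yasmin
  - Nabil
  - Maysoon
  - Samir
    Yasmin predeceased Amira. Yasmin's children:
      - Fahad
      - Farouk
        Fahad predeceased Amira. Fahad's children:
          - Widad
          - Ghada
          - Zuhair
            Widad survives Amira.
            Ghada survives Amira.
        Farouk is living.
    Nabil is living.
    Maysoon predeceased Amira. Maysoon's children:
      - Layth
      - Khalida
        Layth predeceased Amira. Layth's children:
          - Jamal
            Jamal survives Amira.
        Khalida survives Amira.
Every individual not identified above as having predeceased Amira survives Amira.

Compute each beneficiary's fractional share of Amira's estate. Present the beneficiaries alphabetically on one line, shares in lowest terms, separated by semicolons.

Hamid, as surviving spouse, takes 2/5.
The remaining 3/5 passes to Amira's descendants per stirpes.
The 3/5 is divided into 4 equal shares of 3/20 among Yasmin, Nabil, Maysoon, Samir.
Yasmin predeceased; the 3/20 allotted to Yasmin's branch passes to Yasmin's issue by representation.
The 3/20 is divided into 2 equal shares of 3/40 among Fahad, Farouk.
Fahad predeceased; the 3/40 allotted to Fahad's branch passes to Fahad's issue by representation.
The 3/40 is divided into 3 equal shares of 1/40 among Widad, Ghada, Zuhair.
Widad is living and takes 1/40.
Ghada is living and takes 1/40.
Zuhair is living and takes 1/40.
Farouk is living and takes 3/40.
Nabil is living and takes 3/20.
Maysoon predeceased; the 3/20 allotted to Maysoon's branch passes to Maysoon's issue by representation.
The 3/20 is divided into 2 equal shares of 3/40 among Layth, Khalida.
Layth predeceased; the 3/40 allotted to Layth's branch passes to Layth's issue by representation.
Jamal is the sole taker at this level and receives the full 3/40.
Khalida is living and takes 3/40.
Samir is living and takes 3/20.

Farouk 3/40; Ghada 1/40; Hamid 2/5; Jamal 3/40; Khalida 3/40; Nabil 3/20; Samir 3/20; Widad 1/40; Zuhair 1/40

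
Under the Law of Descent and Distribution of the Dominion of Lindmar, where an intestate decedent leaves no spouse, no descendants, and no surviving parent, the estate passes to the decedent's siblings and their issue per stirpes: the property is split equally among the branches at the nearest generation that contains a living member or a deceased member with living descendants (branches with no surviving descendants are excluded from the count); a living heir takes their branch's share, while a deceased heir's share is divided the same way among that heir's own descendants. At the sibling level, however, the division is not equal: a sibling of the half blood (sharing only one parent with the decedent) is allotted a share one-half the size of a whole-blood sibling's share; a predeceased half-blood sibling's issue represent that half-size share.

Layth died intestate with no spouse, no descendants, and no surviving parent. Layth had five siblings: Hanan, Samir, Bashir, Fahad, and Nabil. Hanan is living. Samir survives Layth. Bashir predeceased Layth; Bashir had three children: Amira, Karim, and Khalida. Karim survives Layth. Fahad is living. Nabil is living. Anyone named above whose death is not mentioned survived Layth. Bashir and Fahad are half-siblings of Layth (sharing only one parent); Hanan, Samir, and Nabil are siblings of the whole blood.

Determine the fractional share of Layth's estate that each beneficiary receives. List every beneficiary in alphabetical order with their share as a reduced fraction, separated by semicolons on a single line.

No spouse, descendants, or parent survives, so the estate passes to Layth's siblings per stirpes.
Half-blood siblings count for one-half the weight of whole-blood siblings at the initial division.
Dividing 1 in proportion to weights (total weight 4): Hanan (weight 1) → 1/4; Samir (weight 1) → 1/4; Bashir (weight 1/2) → 1/8; Fahad (weight 1/2) → 1/8; Nabil (weight 1) → 1/4.
Hanan is living and takes 1/4.
Samir is living and takes 1/4.
Bashir predeceased; the 1/8 allotted to Bashir's branch passes to Bashir's issue by representation.
The 1/8 is divided into 3 equal shares of 1/24 among Amira, Karim, Khalida.
Amira is living and takes 1/24.
Karim is living and takes 1/24.
Khalida is living and takes 1/24.
Fahad is living and takes 1/8.
Nabil is living and takes 1/4.

Amira 1/24; Fahad 1/8; Hanan 1/4; Karim 1/24; Khalida 1/24; Nabil 1/4; Samir 1/4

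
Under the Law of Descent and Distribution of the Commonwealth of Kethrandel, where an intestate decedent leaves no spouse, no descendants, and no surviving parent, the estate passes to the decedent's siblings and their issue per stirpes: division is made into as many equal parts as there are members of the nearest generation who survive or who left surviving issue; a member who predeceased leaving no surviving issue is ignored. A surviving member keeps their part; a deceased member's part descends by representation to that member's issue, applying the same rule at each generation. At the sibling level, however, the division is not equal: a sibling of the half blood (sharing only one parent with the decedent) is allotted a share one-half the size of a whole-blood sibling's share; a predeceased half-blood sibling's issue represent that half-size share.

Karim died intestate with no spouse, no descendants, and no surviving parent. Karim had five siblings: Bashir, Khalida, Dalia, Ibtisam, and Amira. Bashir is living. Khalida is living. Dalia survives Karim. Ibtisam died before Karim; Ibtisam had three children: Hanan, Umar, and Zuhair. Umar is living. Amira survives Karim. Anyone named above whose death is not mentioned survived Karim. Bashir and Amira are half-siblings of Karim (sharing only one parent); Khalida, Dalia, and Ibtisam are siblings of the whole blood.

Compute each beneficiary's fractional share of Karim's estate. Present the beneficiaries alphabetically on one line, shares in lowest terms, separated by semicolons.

No spouse, descendants, or parent survives, so the estate passes to Karim's siblings per stirpes.
Half-blood siblings count for one-half the weight of whole-blood siblings at the initial division.
Dividing 1 in proportion to weights (total weight 4): Bashir (weight 1/2) → 1/8; Khalida (weight 1) → 1/4; Dalia (weight 1) → 1/4; Ibtisam (weight 1) → 1/4; Amira (weight 1/2) → 1/8.
Bashir is living and takes 1/8.
Khalida is living and takes 1/4.
Dalia is living and takes 1/4.
Ibtisam predeceased; the 1/4 allotted to Ibtisam's branch passes to Ibtisam's issue by representation.
The 1/4 is divided into 3 equal shares of 1/12 among Hanan, Umar, Zuhair.
Hanan is living and takes 1/12.
Umar is living and takes 1/12.
Zuhair is living and takes 1/12.
Amira is living and takes 1/8.

Amira 1/8; Bashir 1/8; Dalia 1/4; Hanan 1/12; Khalida 1/4; Umar 1/12; Zuhair 1/12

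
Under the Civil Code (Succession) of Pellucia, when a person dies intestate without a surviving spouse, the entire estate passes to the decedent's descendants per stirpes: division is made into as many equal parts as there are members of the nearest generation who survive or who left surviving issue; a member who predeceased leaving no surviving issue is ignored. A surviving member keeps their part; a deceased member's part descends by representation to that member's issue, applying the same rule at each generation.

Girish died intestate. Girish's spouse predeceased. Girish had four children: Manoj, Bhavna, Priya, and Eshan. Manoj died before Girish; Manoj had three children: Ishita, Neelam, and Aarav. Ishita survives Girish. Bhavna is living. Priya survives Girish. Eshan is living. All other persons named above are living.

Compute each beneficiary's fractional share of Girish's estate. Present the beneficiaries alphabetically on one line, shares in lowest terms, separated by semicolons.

Aarav 1/12; Bhavna 1/4; Eshan 1/4; Ishita 1/12; Neelam 1/12; Priya 1/4

There is no surviving spouse, so the entire estate passes to Girish's descendants per stirpes.
The estate is divided into 4 equal shares of 1/4 among Manoj, Bhavna, Priya, Eshan.
Manoj predeceased; the 1/4 allotted to Manoj's branch passes to Manoj's issue by representation.
The 1/4 is divided into 3 equal shares of 1/12 among Ishita, Neelam, Aarav.
Ishita is living and takes 1/12.
Neelam is living and takes 1/12.
Aarav is living and takes 1/12.
Bhavna is living and takes 1/4.
Priya is living and takes 1/4.
Eshan is living and takes 1/4.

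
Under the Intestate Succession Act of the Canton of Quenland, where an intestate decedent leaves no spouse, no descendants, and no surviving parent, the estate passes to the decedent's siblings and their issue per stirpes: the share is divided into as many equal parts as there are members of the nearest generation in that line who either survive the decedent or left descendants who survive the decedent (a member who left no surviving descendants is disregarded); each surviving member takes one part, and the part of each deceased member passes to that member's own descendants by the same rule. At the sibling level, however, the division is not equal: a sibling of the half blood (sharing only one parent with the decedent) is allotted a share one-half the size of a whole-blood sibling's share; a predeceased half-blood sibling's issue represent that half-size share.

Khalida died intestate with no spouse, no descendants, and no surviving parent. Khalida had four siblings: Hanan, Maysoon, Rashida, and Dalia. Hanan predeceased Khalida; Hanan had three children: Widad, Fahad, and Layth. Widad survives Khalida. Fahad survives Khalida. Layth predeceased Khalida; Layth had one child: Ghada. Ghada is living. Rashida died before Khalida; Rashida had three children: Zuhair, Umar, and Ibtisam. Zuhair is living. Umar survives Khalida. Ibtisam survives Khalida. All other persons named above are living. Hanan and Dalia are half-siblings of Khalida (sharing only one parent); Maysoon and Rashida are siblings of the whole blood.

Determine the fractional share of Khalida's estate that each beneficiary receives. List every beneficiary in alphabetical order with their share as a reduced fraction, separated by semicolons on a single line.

No spouse, descendants, or parent survives, so the estate passes to Khalida's siblings per stirpes.
Half-blood siblings count for one-half the weight of whole-blood siblings at the initial division.
Dividing 1 in proportion to weights (total weight 3): Hanan (weight 1/2) → 1/6; Maysoon (weight 1) → 1/3; Rashida (weight 1) → 1/3; Dalia (weight 1/2) → 1/6.
Hanan predeceased; the 1/6 allotted to Hanan's branch passes to Hanan's issue by representation.
The 1/6 is divided into 3 equal shares of 1/18 among Widad, Fahad, Layth.
Widad is living and takes 1/18.
Fahad is living and takes 1/18.
Layth predeceased; the 1/18 allotted to Layth's branch passes to Layth's issue by representation.
Ghada is the sole taker at this level and receives the full 1/18.
Maysoon is living and takes 1/3.
Rashida predeceased; the 1/3 allotted to Rashida's branch passes to Rashida's issue by representation.
The 1/3 is divided into 3 equal shares of 1/9 among Zuhair, Umar, Ibtisam.
Zuhair is living and takes 1/9.
Umar is living and takes 1/9.
Ibtisam is living and takes 1/9.
Dalia is living and takes 1/6.

Dalia 1/6; Fahad 1/18; Ghada 1/18; Ibtisam 1/9; Maysoon 1/3; Umar 1/9; Widad 1/18; Zuhair 1/9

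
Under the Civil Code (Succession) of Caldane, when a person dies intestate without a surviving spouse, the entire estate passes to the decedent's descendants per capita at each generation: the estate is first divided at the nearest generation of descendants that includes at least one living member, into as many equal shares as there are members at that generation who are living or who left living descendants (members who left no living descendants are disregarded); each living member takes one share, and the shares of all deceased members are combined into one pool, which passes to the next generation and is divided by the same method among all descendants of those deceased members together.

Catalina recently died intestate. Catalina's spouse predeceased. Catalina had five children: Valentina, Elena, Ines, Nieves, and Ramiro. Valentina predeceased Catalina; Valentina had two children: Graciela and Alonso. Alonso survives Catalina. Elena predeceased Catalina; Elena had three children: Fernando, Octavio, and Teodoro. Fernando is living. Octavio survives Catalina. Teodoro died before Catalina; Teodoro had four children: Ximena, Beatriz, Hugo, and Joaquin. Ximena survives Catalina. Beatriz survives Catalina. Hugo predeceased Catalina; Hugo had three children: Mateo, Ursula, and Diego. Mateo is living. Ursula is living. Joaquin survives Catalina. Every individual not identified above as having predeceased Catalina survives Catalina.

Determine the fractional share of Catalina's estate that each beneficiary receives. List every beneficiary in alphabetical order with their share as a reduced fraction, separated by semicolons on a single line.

Alonso 2/25; Beatriz 1/50; Diego 1/150; Fernando 2/25; Graciela 2/25; Ines 1/5; Joaquin 1/50; Mateo 1/150; Nieves 1/5; Octavio 2/25; Ramiro 1/5; Ursula 1/150; Ximena 1/50

There is no surviving spouse, so the entire estate passes to Catalina's descendants per capita at each generation.
At generation 1 (Valentina, Elena, Ines, Nieves, Ramiro) there are 5 shares of (1)/5 = 1/5 each.
Living: Ines, Nieves, and Ramiro — each takes 1/5.
Deceased: Valentina and Elena. Their combined 2/5 is pooled and carried to generation 2.
At generation 2 (Graciela, Alonso, Fernando, Octavio, Teodoro) there are 5 shares of (2/5)/5 = 2/25 each.
Living: Graciela, Alonso, Fernando, and Octavio — each takes 2/25.
Deceased: Teodoro. That 2/25 share is carried to generation 3.
At generation 3 (Ximena, Beatriz, Hugo, Joaquin) there are 4 shares of (2/25)/4 = 1/50 each.
Living: Ximena, Beatriz, and Joaquin — each takes 1/50.
Deceased: Hugo. That 1/50 share is carried to generation 4.
At generation 4 (Mateo, Ursula, Diego) there are 3 shares of (1/50)/3 = 1/150 each.
Living: Mateo, Ursula, and Diego — each takes 1/150.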